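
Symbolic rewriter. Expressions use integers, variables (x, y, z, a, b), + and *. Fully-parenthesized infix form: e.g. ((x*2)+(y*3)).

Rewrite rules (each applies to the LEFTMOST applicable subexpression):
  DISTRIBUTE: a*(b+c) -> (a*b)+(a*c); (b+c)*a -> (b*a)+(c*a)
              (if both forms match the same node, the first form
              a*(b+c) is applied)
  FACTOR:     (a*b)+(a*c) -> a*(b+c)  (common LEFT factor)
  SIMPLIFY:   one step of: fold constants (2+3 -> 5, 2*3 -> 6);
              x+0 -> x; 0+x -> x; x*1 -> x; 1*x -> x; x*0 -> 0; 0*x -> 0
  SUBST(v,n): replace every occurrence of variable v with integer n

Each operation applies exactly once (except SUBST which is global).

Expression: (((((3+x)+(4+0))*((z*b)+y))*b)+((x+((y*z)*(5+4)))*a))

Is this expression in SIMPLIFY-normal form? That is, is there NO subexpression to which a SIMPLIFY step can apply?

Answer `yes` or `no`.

Expression: (((((3+x)+(4+0))*((z*b)+y))*b)+((x+((y*z)*(5+4)))*a))
Scanning for simplifiable subexpressions (pre-order)...
  at root: (((((3+x)+(4+0))*((z*b)+y))*b)+((x+((y*z)*(5+4)))*a)) (not simplifiable)
  at L: ((((3+x)+(4+0))*((z*b)+y))*b) (not simplifiable)
  at LL: (((3+x)+(4+0))*((z*b)+y)) (not simplifiable)
  at LLL: ((3+x)+(4+0)) (not simplifiable)
  at LLLL: (3+x) (not simplifiable)
  at LLLR: (4+0) (SIMPLIFIABLE)
  at LLR: ((z*b)+y) (not simplifiable)
  at LLRL: (z*b) (not simplifiable)
  at R: ((x+((y*z)*(5+4)))*a) (not simplifiable)
  at RL: (x+((y*z)*(5+4))) (not simplifiable)
  at RLR: ((y*z)*(5+4)) (not simplifiable)
  at RLRL: (y*z) (not simplifiable)
  at RLRR: (5+4) (SIMPLIFIABLE)
Found simplifiable subexpr at path LLLR: (4+0)
One SIMPLIFY step would give: (((((3+x)+4)*((z*b)+y))*b)+((x+((y*z)*(5+4)))*a))
-> NOT in normal form.

Answer: no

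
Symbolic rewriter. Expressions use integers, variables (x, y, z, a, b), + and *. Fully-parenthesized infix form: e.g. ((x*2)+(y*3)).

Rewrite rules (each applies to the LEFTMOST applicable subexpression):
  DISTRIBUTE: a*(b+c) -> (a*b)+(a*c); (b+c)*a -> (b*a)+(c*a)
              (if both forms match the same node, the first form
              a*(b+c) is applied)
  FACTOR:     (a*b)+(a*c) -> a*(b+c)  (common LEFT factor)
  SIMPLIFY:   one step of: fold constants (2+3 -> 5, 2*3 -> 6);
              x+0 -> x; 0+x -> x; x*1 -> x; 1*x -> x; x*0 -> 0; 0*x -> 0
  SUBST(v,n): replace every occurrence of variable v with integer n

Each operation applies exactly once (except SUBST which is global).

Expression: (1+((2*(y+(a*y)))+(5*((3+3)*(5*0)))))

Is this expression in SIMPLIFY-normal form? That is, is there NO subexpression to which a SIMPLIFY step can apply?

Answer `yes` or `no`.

Expression: (1+((2*(y+(a*y)))+(5*((3+3)*(5*0)))))
Scanning for simplifiable subexpressions (pre-order)...
  at root: (1+((2*(y+(a*y)))+(5*((3+3)*(5*0))))) (not simplifiable)
  at R: ((2*(y+(a*y)))+(5*((3+3)*(5*0)))) (not simplifiable)
  at RL: (2*(y+(a*y))) (not simplifiable)
  at RLR: (y+(a*y)) (not simplifiable)
  at RLRR: (a*y) (not simplifiable)
  at RR: (5*((3+3)*(5*0))) (not simplifiable)
  at RRR: ((3+3)*(5*0)) (not simplifiable)
  at RRRL: (3+3) (SIMPLIFIABLE)
  at RRRR: (5*0) (SIMPLIFIABLE)
Found simplifiable subexpr at path RRRL: (3+3)
One SIMPLIFY step would give: (1+((2*(y+(a*y)))+(5*(6*(5*0)))))
-> NOT in normal form.

Answer: no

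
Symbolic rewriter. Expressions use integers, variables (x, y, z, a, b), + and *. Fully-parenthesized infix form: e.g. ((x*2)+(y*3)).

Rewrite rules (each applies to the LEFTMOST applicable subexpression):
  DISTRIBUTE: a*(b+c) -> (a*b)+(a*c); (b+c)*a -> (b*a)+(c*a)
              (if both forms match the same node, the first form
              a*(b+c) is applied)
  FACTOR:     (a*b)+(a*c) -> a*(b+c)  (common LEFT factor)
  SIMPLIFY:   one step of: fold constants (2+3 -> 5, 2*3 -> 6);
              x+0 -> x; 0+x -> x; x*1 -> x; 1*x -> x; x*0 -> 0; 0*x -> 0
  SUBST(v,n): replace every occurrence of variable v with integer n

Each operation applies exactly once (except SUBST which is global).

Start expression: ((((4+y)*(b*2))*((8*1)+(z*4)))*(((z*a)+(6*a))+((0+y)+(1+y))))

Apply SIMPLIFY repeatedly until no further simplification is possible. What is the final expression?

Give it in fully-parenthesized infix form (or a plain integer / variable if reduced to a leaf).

Start: ((((4+y)*(b*2))*((8*1)+(z*4)))*(((z*a)+(6*a))+((0+y)+(1+y))))
Step 1: at LRL: (8*1) -> 8; overall: ((((4+y)*(b*2))*((8*1)+(z*4)))*(((z*a)+(6*a))+((0+y)+(1+y)))) -> ((((4+y)*(b*2))*(8+(z*4)))*(((z*a)+(6*a))+((0+y)+(1+y))))
Step 2: at RRL: (0+y) -> y; overall: ((((4+y)*(b*2))*(8+(z*4)))*(((z*a)+(6*a))+((0+y)+(1+y)))) -> ((((4+y)*(b*2))*(8+(z*4)))*(((z*a)+(6*a))+(y+(1+y))))
Fixed point: ((((4+y)*(b*2))*(8+(z*4)))*(((z*a)+(6*a))+(y+(1+y))))

Answer: ((((4+y)*(b*2))*(8+(z*4)))*(((z*a)+(6*a))+(y+(1+y))))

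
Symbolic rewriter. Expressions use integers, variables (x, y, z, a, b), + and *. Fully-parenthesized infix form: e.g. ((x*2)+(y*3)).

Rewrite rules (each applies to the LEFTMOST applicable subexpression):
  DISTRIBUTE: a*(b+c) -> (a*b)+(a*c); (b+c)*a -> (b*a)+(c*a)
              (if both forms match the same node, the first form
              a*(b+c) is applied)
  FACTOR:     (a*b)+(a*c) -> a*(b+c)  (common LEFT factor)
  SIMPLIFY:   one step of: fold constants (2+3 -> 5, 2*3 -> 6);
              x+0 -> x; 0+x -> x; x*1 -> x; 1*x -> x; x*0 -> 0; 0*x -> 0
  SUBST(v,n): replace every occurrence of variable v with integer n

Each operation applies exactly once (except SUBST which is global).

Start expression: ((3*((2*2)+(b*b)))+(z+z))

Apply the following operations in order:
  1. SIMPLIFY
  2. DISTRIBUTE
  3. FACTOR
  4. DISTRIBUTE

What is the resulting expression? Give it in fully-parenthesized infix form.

Answer: (((3*4)+(3*(b*b)))+(z+z))

Derivation:
Start: ((3*((2*2)+(b*b)))+(z+z))
Apply SIMPLIFY at LRL (target: (2*2)): ((3*((2*2)+(b*b)))+(z+z)) -> ((3*(4+(b*b)))+(z+z))
Apply DISTRIBUTE at L (target: (3*(4+(b*b)))): ((3*(4+(b*b)))+(z+z)) -> (((3*4)+(3*(b*b)))+(z+z))
Apply FACTOR at L (target: ((3*4)+(3*(b*b)))): (((3*4)+(3*(b*b)))+(z+z)) -> ((3*(4+(b*b)))+(z+z))
Apply DISTRIBUTE at L (target: (3*(4+(b*b)))): ((3*(4+(b*b)))+(z+z)) -> (((3*4)+(3*(b*b)))+(z+z))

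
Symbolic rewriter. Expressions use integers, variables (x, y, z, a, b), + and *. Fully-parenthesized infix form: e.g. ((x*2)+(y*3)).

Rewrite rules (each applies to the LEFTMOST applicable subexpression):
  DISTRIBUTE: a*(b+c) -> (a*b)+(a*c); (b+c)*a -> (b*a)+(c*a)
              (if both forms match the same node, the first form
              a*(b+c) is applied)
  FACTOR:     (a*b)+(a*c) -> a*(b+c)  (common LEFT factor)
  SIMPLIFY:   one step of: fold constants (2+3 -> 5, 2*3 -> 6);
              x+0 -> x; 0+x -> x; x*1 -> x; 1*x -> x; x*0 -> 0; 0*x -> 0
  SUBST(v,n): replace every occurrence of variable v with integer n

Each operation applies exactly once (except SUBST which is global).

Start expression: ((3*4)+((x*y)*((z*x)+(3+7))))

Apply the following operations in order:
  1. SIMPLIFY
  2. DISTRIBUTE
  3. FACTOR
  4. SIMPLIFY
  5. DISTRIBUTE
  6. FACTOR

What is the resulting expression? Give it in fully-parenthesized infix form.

Answer: (12+((x*y)*((z*x)+10)))

Derivation:
Start: ((3*4)+((x*y)*((z*x)+(3+7))))
Apply SIMPLIFY at L (target: (3*4)): ((3*4)+((x*y)*((z*x)+(3+7)))) -> (12+((x*y)*((z*x)+(3+7))))
Apply DISTRIBUTE at R (target: ((x*y)*((z*x)+(3+7)))): (12+((x*y)*((z*x)+(3+7)))) -> (12+(((x*y)*(z*x))+((x*y)*(3+7))))
Apply FACTOR at R (target: (((x*y)*(z*x))+((x*y)*(3+7)))): (12+(((x*y)*(z*x))+((x*y)*(3+7)))) -> (12+((x*y)*((z*x)+(3+7))))
Apply SIMPLIFY at RRR (target: (3+7)): (12+((x*y)*((z*x)+(3+7)))) -> (12+((x*y)*((z*x)+10)))
Apply DISTRIBUTE at R (target: ((x*y)*((z*x)+10))): (12+((x*y)*((z*x)+10))) -> (12+(((x*y)*(z*x))+((x*y)*10)))
Apply FACTOR at R (target: (((x*y)*(z*x))+((x*y)*10))): (12+(((x*y)*(z*x))+((x*y)*10))) -> (12+((x*y)*((z*x)+10)))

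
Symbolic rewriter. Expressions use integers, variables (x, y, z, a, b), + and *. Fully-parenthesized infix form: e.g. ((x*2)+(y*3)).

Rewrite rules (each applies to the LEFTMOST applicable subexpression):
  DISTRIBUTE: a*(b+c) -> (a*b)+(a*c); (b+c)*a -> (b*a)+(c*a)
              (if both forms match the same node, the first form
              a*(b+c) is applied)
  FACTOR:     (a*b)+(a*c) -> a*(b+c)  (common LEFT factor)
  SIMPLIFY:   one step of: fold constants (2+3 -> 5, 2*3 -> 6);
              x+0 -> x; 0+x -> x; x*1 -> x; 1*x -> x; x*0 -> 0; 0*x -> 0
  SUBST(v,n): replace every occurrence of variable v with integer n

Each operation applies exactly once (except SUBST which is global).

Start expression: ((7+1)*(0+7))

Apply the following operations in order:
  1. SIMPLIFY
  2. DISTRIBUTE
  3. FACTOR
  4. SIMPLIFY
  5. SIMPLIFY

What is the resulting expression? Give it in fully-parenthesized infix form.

Start: ((7+1)*(0+7))
Apply SIMPLIFY at L (target: (7+1)): ((7+1)*(0+7)) -> (8*(0+7))
Apply DISTRIBUTE at root (target: (8*(0+7))): (8*(0+7)) -> ((8*0)+(8*7))
Apply FACTOR at root (target: ((8*0)+(8*7))): ((8*0)+(8*7)) -> (8*(0+7))
Apply SIMPLIFY at R (target: (0+7)): (8*(0+7)) -> (8*7)
Apply SIMPLIFY at root (target: (8*7)): (8*7) -> 56

Answer: 56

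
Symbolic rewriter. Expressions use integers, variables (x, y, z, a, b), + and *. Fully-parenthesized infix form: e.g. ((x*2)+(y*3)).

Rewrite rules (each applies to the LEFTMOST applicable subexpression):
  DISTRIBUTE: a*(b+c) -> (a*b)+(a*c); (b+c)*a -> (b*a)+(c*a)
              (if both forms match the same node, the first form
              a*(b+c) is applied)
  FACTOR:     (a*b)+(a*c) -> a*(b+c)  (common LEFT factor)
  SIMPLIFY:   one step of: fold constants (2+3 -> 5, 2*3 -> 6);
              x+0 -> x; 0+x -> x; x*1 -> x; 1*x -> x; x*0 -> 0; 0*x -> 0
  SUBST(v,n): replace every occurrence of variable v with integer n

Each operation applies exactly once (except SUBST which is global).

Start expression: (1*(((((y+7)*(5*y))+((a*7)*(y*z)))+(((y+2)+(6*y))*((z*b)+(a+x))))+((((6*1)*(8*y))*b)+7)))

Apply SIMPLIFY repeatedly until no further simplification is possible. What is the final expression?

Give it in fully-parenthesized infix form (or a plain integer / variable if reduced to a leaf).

Answer: (((((y+7)*(5*y))+((a*7)*(y*z)))+(((y+2)+(6*y))*((z*b)+(a+x))))+(((6*(8*y))*b)+7))

Derivation:
Start: (1*(((((y+7)*(5*y))+((a*7)*(y*z)))+(((y+2)+(6*y))*((z*b)+(a+x))))+((((6*1)*(8*y))*b)+7)))
Step 1: at root: (1*(((((y+7)*(5*y))+((a*7)*(y*z)))+(((y+2)+(6*y))*((z*b)+(a+x))))+((((6*1)*(8*y))*b)+7))) -> (((((y+7)*(5*y))+((a*7)*(y*z)))+(((y+2)+(6*y))*((z*b)+(a+x))))+((((6*1)*(8*y))*b)+7)); overall: (1*(((((y+7)*(5*y))+((a*7)*(y*z)))+(((y+2)+(6*y))*((z*b)+(a+x))))+((((6*1)*(8*y))*b)+7))) -> (((((y+7)*(5*y))+((a*7)*(y*z)))+(((y+2)+(6*y))*((z*b)+(a+x))))+((((6*1)*(8*y))*b)+7))
Step 2: at RLLL: (6*1) -> 6; overall: (((((y+7)*(5*y))+((a*7)*(y*z)))+(((y+2)+(6*y))*((z*b)+(a+x))))+((((6*1)*(8*y))*b)+7)) -> (((((y+7)*(5*y))+((a*7)*(y*z)))+(((y+2)+(6*y))*((z*b)+(a+x))))+(((6*(8*y))*b)+7))
Fixed point: (((((y+7)*(5*y))+((a*7)*(y*z)))+(((y+2)+(6*y))*((z*b)+(a+x))))+(((6*(8*y))*b)+7))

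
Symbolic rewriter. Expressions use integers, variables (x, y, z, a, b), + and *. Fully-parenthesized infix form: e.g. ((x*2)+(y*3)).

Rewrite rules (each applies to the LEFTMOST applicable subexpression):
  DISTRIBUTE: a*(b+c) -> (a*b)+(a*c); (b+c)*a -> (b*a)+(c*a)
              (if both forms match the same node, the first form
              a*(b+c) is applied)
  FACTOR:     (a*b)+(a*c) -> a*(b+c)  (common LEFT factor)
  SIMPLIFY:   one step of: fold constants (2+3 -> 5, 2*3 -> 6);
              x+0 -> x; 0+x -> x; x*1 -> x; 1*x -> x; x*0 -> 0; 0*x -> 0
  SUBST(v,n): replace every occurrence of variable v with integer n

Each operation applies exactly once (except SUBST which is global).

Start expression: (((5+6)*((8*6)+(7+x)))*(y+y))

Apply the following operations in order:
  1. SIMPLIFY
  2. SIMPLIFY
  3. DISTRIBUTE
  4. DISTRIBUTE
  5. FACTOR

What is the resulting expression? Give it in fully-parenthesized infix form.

Answer: (((11*(48+(7+x)))*y)+((11*(48+(7+x)))*y))

Derivation:
Start: (((5+6)*((8*6)+(7+x)))*(y+y))
Apply SIMPLIFY at LL (target: (5+6)): (((5+6)*((8*6)+(7+x)))*(y+y)) -> ((11*((8*6)+(7+x)))*(y+y))
Apply SIMPLIFY at LRL (target: (8*6)): ((11*((8*6)+(7+x)))*(y+y)) -> ((11*(48+(7+x)))*(y+y))
Apply DISTRIBUTE at root (target: ((11*(48+(7+x)))*(y+y))): ((11*(48+(7+x)))*(y+y)) -> (((11*(48+(7+x)))*y)+((11*(48+(7+x)))*y))
Apply DISTRIBUTE at LL (target: (11*(48+(7+x)))): (((11*(48+(7+x)))*y)+((11*(48+(7+x)))*y)) -> ((((11*48)+(11*(7+x)))*y)+((11*(48+(7+x)))*y))
Apply FACTOR at LL (target: ((11*48)+(11*(7+x)))): ((((11*48)+(11*(7+x)))*y)+((11*(48+(7+x)))*y)) -> (((11*(48+(7+x)))*y)+((11*(48+(7+x)))*y))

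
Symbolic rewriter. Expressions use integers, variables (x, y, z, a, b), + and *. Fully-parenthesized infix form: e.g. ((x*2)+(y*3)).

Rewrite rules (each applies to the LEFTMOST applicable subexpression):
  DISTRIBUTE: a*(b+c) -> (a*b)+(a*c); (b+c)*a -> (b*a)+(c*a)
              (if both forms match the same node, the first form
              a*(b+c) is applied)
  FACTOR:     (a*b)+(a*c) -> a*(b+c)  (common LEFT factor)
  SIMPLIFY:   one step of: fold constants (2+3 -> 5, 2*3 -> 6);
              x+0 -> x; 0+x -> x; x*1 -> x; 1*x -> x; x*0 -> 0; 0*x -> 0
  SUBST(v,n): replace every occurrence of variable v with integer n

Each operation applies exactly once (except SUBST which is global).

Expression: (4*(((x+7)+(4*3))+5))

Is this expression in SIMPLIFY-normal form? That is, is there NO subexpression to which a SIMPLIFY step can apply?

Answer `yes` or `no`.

Expression: (4*(((x+7)+(4*3))+5))
Scanning for simplifiable subexpressions (pre-order)...
  at root: (4*(((x+7)+(4*3))+5)) (not simplifiable)
  at R: (((x+7)+(4*3))+5) (not simplifiable)
  at RL: ((x+7)+(4*3)) (not simplifiable)
  at RLL: (x+7) (not simplifiable)
  at RLR: (4*3) (SIMPLIFIABLE)
Found simplifiable subexpr at path RLR: (4*3)
One SIMPLIFY step would give: (4*(((x+7)+12)+5))
-> NOT in normal form.

Answer: no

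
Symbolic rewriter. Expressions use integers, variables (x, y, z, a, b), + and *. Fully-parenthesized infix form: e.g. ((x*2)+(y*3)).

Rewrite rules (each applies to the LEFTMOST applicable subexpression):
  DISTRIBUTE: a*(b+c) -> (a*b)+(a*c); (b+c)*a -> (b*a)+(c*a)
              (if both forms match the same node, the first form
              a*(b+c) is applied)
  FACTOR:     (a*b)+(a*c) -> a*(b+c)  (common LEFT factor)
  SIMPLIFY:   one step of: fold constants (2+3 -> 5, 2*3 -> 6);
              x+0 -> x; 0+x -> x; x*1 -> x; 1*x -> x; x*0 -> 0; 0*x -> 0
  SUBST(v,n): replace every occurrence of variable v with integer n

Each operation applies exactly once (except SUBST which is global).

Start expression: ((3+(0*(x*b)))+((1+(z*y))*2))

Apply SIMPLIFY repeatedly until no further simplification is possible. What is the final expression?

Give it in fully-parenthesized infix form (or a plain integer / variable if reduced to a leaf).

Answer: (3+((1+(z*y))*2))

Derivation:
Start: ((3+(0*(x*b)))+((1+(z*y))*2))
Step 1: at LR: (0*(x*b)) -> 0; overall: ((3+(0*(x*b)))+((1+(z*y))*2)) -> ((3+0)+((1+(z*y))*2))
Step 2: at L: (3+0) -> 3; overall: ((3+0)+((1+(z*y))*2)) -> (3+((1+(z*y))*2))
Fixed point: (3+((1+(z*y))*2))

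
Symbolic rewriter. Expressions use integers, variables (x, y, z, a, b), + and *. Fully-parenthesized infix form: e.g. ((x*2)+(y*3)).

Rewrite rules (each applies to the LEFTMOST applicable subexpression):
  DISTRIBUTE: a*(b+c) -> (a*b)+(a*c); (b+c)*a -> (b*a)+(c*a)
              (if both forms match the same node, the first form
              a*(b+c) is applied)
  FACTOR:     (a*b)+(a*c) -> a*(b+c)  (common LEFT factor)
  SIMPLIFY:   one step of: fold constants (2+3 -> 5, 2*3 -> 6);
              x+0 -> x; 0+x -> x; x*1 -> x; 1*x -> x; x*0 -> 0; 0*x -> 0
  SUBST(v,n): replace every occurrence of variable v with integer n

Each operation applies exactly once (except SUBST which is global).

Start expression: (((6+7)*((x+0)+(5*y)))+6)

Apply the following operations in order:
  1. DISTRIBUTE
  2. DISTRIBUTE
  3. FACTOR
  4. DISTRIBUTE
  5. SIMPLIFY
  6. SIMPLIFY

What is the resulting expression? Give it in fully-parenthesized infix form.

Answer: ((((13*x)+0)+((6+7)*(5*y)))+6)

Derivation:
Start: (((6+7)*((x+0)+(5*y)))+6)
Apply DISTRIBUTE at L (target: ((6+7)*((x+0)+(5*y)))): (((6+7)*((x+0)+(5*y)))+6) -> ((((6+7)*(x+0))+((6+7)*(5*y)))+6)
Apply DISTRIBUTE at LL (target: ((6+7)*(x+0))): ((((6+7)*(x+0))+((6+7)*(5*y)))+6) -> (((((6+7)*x)+((6+7)*0))+((6+7)*(5*y)))+6)
Apply FACTOR at LL (target: (((6+7)*x)+((6+7)*0))): (((((6+7)*x)+((6+7)*0))+((6+7)*(5*y)))+6) -> ((((6+7)*(x+0))+((6+7)*(5*y)))+6)
Apply DISTRIBUTE at LL (target: ((6+7)*(x+0))): ((((6+7)*(x+0))+((6+7)*(5*y)))+6) -> (((((6+7)*x)+((6+7)*0))+((6+7)*(5*y)))+6)
Apply SIMPLIFY at LLLL (target: (6+7)): (((((6+7)*x)+((6+7)*0))+((6+7)*(5*y)))+6) -> ((((13*x)+((6+7)*0))+((6+7)*(5*y)))+6)
Apply SIMPLIFY at LLR (target: ((6+7)*0)): ((((13*x)+((6+7)*0))+((6+7)*(5*y)))+6) -> ((((13*x)+0)+((6+7)*(5*y)))+6)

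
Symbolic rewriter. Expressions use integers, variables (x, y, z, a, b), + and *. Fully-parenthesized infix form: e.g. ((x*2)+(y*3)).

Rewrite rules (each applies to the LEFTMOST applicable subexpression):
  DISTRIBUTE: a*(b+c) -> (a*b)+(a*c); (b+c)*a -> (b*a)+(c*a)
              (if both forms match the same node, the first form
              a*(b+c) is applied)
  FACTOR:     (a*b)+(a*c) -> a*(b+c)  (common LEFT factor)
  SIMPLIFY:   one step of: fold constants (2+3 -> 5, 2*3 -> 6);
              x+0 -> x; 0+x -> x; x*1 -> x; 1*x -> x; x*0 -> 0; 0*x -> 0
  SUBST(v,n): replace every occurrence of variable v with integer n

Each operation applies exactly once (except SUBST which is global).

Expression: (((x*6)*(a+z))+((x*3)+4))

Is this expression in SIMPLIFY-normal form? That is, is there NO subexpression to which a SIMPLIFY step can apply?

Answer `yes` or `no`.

Answer: yes

Derivation:
Expression: (((x*6)*(a+z))+((x*3)+4))
Scanning for simplifiable subexpressions (pre-order)...
  at root: (((x*6)*(a+z))+((x*3)+4)) (not simplifiable)
  at L: ((x*6)*(a+z)) (not simplifiable)
  at LL: (x*6) (not simplifiable)
  at LR: (a+z) (not simplifiable)
  at R: ((x*3)+4) (not simplifiable)
  at RL: (x*3) (not simplifiable)
Result: no simplifiable subexpression found -> normal form.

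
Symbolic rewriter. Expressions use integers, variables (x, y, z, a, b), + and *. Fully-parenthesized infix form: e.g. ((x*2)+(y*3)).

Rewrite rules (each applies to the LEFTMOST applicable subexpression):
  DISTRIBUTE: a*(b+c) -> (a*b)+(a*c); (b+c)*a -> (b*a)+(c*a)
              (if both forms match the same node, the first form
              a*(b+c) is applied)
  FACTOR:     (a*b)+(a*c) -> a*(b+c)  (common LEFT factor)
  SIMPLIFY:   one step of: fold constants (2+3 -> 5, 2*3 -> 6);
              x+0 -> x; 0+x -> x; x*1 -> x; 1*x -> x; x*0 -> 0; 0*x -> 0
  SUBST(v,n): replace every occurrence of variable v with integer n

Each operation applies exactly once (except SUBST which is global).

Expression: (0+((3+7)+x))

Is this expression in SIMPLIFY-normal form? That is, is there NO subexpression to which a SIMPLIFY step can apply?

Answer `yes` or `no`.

Answer: no

Derivation:
Expression: (0+((3+7)+x))
Scanning for simplifiable subexpressions (pre-order)...
  at root: (0+((3+7)+x)) (SIMPLIFIABLE)
  at R: ((3+7)+x) (not simplifiable)
  at RL: (3+7) (SIMPLIFIABLE)
Found simplifiable subexpr at path root: (0+((3+7)+x))
One SIMPLIFY step would give: ((3+7)+x)
-> NOT in normal form.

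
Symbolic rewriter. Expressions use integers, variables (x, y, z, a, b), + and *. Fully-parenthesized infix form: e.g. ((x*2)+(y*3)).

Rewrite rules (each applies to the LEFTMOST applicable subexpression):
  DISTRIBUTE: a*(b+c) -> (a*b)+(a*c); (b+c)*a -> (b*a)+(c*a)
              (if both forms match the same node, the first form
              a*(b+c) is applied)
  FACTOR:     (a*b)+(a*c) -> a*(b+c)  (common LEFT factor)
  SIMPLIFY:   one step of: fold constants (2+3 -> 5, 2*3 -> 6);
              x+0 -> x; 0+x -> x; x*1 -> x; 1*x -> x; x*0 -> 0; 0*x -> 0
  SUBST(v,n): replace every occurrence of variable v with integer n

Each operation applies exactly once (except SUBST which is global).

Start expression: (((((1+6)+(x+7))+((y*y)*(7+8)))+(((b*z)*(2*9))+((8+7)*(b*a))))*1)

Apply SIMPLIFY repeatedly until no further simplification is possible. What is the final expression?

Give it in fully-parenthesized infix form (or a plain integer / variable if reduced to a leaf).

Start: (((((1+6)+(x+7))+((y*y)*(7+8)))+(((b*z)*(2*9))+((8+7)*(b*a))))*1)
Step 1: at root: (((((1+6)+(x+7))+((y*y)*(7+8)))+(((b*z)*(2*9))+((8+7)*(b*a))))*1) -> ((((1+6)+(x+7))+((y*y)*(7+8)))+(((b*z)*(2*9))+((8+7)*(b*a)))); overall: (((((1+6)+(x+7))+((y*y)*(7+8)))+(((b*z)*(2*9))+((8+7)*(b*a))))*1) -> ((((1+6)+(x+7))+((y*y)*(7+8)))+(((b*z)*(2*9))+((8+7)*(b*a))))
Step 2: at LLL: (1+6) -> 7; overall: ((((1+6)+(x+7))+((y*y)*(7+8)))+(((b*z)*(2*9))+((8+7)*(b*a)))) -> (((7+(x+7))+((y*y)*(7+8)))+(((b*z)*(2*9))+((8+7)*(b*a))))
Step 3: at LRR: (7+8) -> 15; overall: (((7+(x+7))+((y*y)*(7+8)))+(((b*z)*(2*9))+((8+7)*(b*a)))) -> (((7+(x+7))+((y*y)*15))+(((b*z)*(2*9))+((8+7)*(b*a))))
Step 4: at RLR: (2*9) -> 18; overall: (((7+(x+7))+((y*y)*15))+(((b*z)*(2*9))+((8+7)*(b*a)))) -> (((7+(x+7))+((y*y)*15))+(((b*z)*18)+((8+7)*(b*a))))
Step 5: at RRL: (8+7) -> 15; overall: (((7+(x+7))+((y*y)*15))+(((b*z)*18)+((8+7)*(b*a)))) -> (((7+(x+7))+((y*y)*15))+(((b*z)*18)+(15*(b*a))))
Fixed point: (((7+(x+7))+((y*y)*15))+(((b*z)*18)+(15*(b*a))))

Answer: (((7+(x+7))+((y*y)*15))+(((b*z)*18)+(15*(b*a))))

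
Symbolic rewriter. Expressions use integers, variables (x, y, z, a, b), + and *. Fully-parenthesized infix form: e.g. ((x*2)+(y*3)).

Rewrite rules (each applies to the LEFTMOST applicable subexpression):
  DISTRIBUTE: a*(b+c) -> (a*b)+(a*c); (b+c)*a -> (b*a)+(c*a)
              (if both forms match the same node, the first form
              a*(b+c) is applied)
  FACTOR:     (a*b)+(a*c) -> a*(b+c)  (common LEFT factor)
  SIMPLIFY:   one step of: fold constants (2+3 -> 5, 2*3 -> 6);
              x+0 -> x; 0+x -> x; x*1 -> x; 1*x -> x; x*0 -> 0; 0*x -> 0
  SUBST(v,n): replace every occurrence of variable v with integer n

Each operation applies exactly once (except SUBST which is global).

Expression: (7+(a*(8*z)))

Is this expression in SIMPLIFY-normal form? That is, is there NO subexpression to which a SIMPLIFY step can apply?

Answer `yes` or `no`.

Expression: (7+(a*(8*z)))
Scanning for simplifiable subexpressions (pre-order)...
  at root: (7+(a*(8*z))) (not simplifiable)
  at R: (a*(8*z)) (not simplifiable)
  at RR: (8*z) (not simplifiable)
Result: no simplifiable subexpression found -> normal form.

Answer: yes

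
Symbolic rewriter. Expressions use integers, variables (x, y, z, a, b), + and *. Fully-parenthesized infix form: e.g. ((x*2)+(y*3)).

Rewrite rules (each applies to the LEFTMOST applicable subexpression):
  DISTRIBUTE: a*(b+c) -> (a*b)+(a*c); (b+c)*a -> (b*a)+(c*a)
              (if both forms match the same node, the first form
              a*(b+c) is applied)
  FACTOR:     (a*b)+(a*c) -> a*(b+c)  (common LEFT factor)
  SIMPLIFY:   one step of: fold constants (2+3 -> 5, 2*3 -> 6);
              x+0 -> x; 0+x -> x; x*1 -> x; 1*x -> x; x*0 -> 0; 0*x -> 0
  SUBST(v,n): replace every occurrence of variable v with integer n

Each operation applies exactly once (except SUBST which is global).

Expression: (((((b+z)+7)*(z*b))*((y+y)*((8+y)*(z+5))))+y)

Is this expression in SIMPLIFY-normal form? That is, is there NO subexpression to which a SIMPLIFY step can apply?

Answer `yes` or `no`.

Answer: yes

Derivation:
Expression: (((((b+z)+7)*(z*b))*((y+y)*((8+y)*(z+5))))+y)
Scanning for simplifiable subexpressions (pre-order)...
  at root: (((((b+z)+7)*(z*b))*((y+y)*((8+y)*(z+5))))+y) (not simplifiable)
  at L: ((((b+z)+7)*(z*b))*((y+y)*((8+y)*(z+5)))) (not simplifiable)
  at LL: (((b+z)+7)*(z*b)) (not simplifiable)
  at LLL: ((b+z)+7) (not simplifiable)
  at LLLL: (b+z) (not simplifiable)
  at LLR: (z*b) (not simplifiable)
  at LR: ((y+y)*((8+y)*(z+5))) (not simplifiable)
  at LRL: (y+y) (not simplifiable)
  at LRR: ((8+y)*(z+5)) (not simplifiable)
  at LRRL: (8+y) (not simplifiable)
  at LRRR: (z+5) (not simplifiable)
Result: no simplifiable subexpression found -> normal form.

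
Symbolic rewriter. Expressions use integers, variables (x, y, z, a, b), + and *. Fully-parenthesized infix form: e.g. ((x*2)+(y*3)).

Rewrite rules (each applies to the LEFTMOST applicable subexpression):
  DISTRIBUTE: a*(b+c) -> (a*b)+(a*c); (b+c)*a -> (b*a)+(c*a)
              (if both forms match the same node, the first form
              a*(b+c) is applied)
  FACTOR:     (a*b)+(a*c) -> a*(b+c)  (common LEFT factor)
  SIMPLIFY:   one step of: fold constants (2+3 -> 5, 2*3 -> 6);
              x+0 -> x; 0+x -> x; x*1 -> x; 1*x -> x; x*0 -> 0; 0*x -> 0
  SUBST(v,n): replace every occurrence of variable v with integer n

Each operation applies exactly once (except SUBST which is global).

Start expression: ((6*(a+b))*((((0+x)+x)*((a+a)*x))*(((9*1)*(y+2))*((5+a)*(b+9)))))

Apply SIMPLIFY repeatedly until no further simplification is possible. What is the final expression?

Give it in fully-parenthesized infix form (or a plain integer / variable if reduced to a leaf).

Start: ((6*(a+b))*((((0+x)+x)*((a+a)*x))*(((9*1)*(y+2))*((5+a)*(b+9)))))
Step 1: at RLLL: (0+x) -> x; overall: ((6*(a+b))*((((0+x)+x)*((a+a)*x))*(((9*1)*(y+2))*((5+a)*(b+9))))) -> ((6*(a+b))*(((x+x)*((a+a)*x))*(((9*1)*(y+2))*((5+a)*(b+9)))))
Step 2: at RRLL: (9*1) -> 9; overall: ((6*(a+b))*(((x+x)*((a+a)*x))*(((9*1)*(y+2))*((5+a)*(b+9))))) -> ((6*(a+b))*(((x+x)*((a+a)*x))*((9*(y+2))*((5+a)*(b+9)))))
Fixed point: ((6*(a+b))*(((x+x)*((a+a)*x))*((9*(y+2))*((5+a)*(b+9)))))

Answer: ((6*(a+b))*(((x+x)*((a+a)*x))*((9*(y+2))*((5+a)*(b+9)))))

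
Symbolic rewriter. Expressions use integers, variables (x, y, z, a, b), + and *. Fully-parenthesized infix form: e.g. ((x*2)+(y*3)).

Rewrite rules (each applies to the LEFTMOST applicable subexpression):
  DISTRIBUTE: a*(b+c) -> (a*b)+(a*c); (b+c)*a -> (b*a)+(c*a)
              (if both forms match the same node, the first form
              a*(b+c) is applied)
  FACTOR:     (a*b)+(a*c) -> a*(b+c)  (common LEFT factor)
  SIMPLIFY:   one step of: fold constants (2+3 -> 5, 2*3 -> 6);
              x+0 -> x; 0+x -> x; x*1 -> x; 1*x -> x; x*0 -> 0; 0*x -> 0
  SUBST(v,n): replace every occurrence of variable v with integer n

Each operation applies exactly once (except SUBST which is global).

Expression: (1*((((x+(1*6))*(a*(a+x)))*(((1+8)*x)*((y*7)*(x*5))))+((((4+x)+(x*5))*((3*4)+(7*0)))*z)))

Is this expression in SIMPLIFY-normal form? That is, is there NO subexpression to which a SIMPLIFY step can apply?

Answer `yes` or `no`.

Answer: no

Derivation:
Expression: (1*((((x+(1*6))*(a*(a+x)))*(((1+8)*x)*((y*7)*(x*5))))+((((4+x)+(x*5))*((3*4)+(7*0)))*z)))
Scanning for simplifiable subexpressions (pre-order)...
  at root: (1*((((x+(1*6))*(a*(a+x)))*(((1+8)*x)*((y*7)*(x*5))))+((((4+x)+(x*5))*((3*4)+(7*0)))*z))) (SIMPLIFIABLE)
  at R: ((((x+(1*6))*(a*(a+x)))*(((1+8)*x)*((y*7)*(x*5))))+((((4+x)+(x*5))*((3*4)+(7*0)))*z)) (not simplifiable)
  at RL: (((x+(1*6))*(a*(a+x)))*(((1+8)*x)*((y*7)*(x*5)))) (not simplifiable)
  at RLL: ((x+(1*6))*(a*(a+x))) (not simplifiable)
  at RLLL: (x+(1*6)) (not simplifiable)
  at RLLLR: (1*6) (SIMPLIFIABLE)
  at RLLR: (a*(a+x)) (not simplifiable)
  at RLLRR: (a+x) (not simplifiable)
  at RLR: (((1+8)*x)*((y*7)*(x*5))) (not simplifiable)
  at RLRL: ((1+8)*x) (not simplifiable)
  at RLRLL: (1+8) (SIMPLIFIABLE)
  at RLRR: ((y*7)*(x*5)) (not simplifiable)
  at RLRRL: (y*7) (not simplifiable)
  at RLRRR: (x*5) (not simplifiable)
  at RR: ((((4+x)+(x*5))*((3*4)+(7*0)))*z) (not simplifiable)
  at RRL: (((4+x)+(x*5))*((3*4)+(7*0))) (not simplifiable)
  at RRLL: ((4+x)+(x*5)) (not simplifiable)
  at RRLLL: (4+x) (not simplifiable)
  at RRLLR: (x*5) (not simplifiable)
  at RRLR: ((3*4)+(7*0)) (not simplifiable)
  at RRLRL: (3*4) (SIMPLIFIABLE)
  at RRLRR: (7*0) (SIMPLIFIABLE)
Found simplifiable subexpr at path root: (1*((((x+(1*6))*(a*(a+x)))*(((1+8)*x)*((y*7)*(x*5))))+((((4+x)+(x*5))*((3*4)+(7*0)))*z)))
One SIMPLIFY step would give: ((((x+(1*6))*(a*(a+x)))*(((1+8)*x)*((y*7)*(x*5))))+((((4+x)+(x*5))*((3*4)+(7*0)))*z))
-> NOT in normal form.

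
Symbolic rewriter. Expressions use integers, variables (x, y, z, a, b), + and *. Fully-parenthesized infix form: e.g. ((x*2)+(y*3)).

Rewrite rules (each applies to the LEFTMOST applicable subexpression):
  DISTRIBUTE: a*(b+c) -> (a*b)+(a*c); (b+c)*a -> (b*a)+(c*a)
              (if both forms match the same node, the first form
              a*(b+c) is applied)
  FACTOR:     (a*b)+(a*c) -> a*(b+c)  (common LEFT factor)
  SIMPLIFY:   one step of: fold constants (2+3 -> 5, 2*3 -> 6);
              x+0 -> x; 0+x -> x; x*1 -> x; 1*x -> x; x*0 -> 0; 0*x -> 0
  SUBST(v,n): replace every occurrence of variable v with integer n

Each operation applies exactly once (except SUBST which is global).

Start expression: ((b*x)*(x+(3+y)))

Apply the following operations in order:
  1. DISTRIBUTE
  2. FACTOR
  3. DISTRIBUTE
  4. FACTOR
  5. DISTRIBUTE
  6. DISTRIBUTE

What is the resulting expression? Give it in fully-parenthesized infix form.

Start: ((b*x)*(x+(3+y)))
Apply DISTRIBUTE at root (target: ((b*x)*(x+(3+y)))): ((b*x)*(x+(3+y))) -> (((b*x)*x)+((b*x)*(3+y)))
Apply FACTOR at root (target: (((b*x)*x)+((b*x)*(3+y)))): (((b*x)*x)+((b*x)*(3+y))) -> ((b*x)*(x+(3+y)))
Apply DISTRIBUTE at root (target: ((b*x)*(x+(3+y)))): ((b*x)*(x+(3+y))) -> (((b*x)*x)+((b*x)*(3+y)))
Apply FACTOR at root (target: (((b*x)*x)+((b*x)*(3+y)))): (((b*x)*x)+((b*x)*(3+y))) -> ((b*x)*(x+(3+y)))
Apply DISTRIBUTE at root (target: ((b*x)*(x+(3+y)))): ((b*x)*(x+(3+y))) -> (((b*x)*x)+((b*x)*(3+y)))
Apply DISTRIBUTE at R (target: ((b*x)*(3+y))): (((b*x)*x)+((b*x)*(3+y))) -> (((b*x)*x)+(((b*x)*3)+((b*x)*y)))

Answer: (((b*x)*x)+(((b*x)*3)+((b*x)*y)))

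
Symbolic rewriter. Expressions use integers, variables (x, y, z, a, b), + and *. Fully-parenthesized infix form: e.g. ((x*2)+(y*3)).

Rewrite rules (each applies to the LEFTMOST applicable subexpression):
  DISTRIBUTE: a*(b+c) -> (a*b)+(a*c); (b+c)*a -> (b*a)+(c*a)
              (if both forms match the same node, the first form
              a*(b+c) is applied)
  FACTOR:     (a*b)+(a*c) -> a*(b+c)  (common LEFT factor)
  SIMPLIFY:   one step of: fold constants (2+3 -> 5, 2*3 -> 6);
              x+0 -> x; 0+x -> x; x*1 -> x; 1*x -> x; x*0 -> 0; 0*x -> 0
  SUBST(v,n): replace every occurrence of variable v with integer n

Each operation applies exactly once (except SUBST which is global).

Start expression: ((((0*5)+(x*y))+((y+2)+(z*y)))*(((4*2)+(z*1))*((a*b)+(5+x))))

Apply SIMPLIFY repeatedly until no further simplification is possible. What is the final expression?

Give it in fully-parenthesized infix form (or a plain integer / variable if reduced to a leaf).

Start: ((((0*5)+(x*y))+((y+2)+(z*y)))*(((4*2)+(z*1))*((a*b)+(5+x))))
Step 1: at LLL: (0*5) -> 0; overall: ((((0*5)+(x*y))+((y+2)+(z*y)))*(((4*2)+(z*1))*((a*b)+(5+x)))) -> (((0+(x*y))+((y+2)+(z*y)))*(((4*2)+(z*1))*((a*b)+(5+x))))
Step 2: at LL: (0+(x*y)) -> (x*y); overall: (((0+(x*y))+((y+2)+(z*y)))*(((4*2)+(z*1))*((a*b)+(5+x)))) -> (((x*y)+((y+2)+(z*y)))*(((4*2)+(z*1))*((a*b)+(5+x))))
Step 3: at RLL: (4*2) -> 8; overall: (((x*y)+((y+2)+(z*y)))*(((4*2)+(z*1))*((a*b)+(5+x)))) -> (((x*y)+((y+2)+(z*y)))*((8+(z*1))*((a*b)+(5+x))))
Step 4: at RLR: (z*1) -> z; overall: (((x*y)+((y+2)+(z*y)))*((8+(z*1))*((a*b)+(5+x)))) -> (((x*y)+((y+2)+(z*y)))*((8+z)*((a*b)+(5+x))))
Fixed point: (((x*y)+((y+2)+(z*y)))*((8+z)*((a*b)+(5+x))))

Answer: (((x*y)+((y+2)+(z*y)))*((8+z)*((a*b)+(5+x))))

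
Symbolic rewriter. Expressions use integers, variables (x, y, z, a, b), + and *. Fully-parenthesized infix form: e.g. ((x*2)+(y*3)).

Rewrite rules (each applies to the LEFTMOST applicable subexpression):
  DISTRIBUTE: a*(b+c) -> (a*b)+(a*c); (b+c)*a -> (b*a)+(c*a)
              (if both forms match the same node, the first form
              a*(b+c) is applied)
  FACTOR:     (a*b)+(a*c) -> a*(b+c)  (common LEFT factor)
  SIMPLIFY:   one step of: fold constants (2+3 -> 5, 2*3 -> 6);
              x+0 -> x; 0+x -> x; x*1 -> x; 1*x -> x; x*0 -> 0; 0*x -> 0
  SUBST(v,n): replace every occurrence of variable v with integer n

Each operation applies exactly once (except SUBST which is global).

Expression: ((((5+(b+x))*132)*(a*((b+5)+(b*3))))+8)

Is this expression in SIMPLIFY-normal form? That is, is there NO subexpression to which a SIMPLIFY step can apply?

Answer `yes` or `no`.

Expression: ((((5+(b+x))*132)*(a*((b+5)+(b*3))))+8)
Scanning for simplifiable subexpressions (pre-order)...
  at root: ((((5+(b+x))*132)*(a*((b+5)+(b*3))))+8) (not simplifiable)
  at L: (((5+(b+x))*132)*(a*((b+5)+(b*3)))) (not simplifiable)
  at LL: ((5+(b+x))*132) (not simplifiable)
  at LLL: (5+(b+x)) (not simplifiable)
  at LLLR: (b+x) (not simplifiable)
  at LR: (a*((b+5)+(b*3))) (not simplifiable)
  at LRR: ((b+5)+(b*3)) (not simplifiable)
  at LRRL: (b+5) (not simplifiable)
  at LRRR: (b*3) (not simplifiable)
Result: no simplifiable subexpression found -> normal form.

Answer: yes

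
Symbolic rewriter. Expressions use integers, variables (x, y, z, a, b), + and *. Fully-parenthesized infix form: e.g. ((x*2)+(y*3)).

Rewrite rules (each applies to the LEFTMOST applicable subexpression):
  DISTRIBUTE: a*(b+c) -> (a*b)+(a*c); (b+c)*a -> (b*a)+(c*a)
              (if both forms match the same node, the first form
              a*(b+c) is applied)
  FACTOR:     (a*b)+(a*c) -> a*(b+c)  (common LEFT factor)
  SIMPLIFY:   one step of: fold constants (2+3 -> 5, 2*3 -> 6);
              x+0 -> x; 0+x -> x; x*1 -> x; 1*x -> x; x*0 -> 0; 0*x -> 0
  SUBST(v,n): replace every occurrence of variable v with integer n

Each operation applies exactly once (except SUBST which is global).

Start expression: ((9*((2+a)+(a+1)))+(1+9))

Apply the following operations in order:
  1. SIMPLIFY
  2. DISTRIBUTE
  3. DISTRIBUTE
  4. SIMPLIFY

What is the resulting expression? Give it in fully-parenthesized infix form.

Start: ((9*((2+a)+(a+1)))+(1+9))
Apply SIMPLIFY at R (target: (1+9)): ((9*((2+a)+(a+1)))+(1+9)) -> ((9*((2+a)+(a+1)))+10)
Apply DISTRIBUTE at L (target: (9*((2+a)+(a+1)))): ((9*((2+a)+(a+1)))+10) -> (((9*(2+a))+(9*(a+1)))+10)
Apply DISTRIBUTE at LL (target: (9*(2+a))): (((9*(2+a))+(9*(a+1)))+10) -> ((((9*2)+(9*a))+(9*(a+1)))+10)
Apply SIMPLIFY at LLL (target: (9*2)): ((((9*2)+(9*a))+(9*(a+1)))+10) -> (((18+(9*a))+(9*(a+1)))+10)

Answer: (((18+(9*a))+(9*(a+1)))+10)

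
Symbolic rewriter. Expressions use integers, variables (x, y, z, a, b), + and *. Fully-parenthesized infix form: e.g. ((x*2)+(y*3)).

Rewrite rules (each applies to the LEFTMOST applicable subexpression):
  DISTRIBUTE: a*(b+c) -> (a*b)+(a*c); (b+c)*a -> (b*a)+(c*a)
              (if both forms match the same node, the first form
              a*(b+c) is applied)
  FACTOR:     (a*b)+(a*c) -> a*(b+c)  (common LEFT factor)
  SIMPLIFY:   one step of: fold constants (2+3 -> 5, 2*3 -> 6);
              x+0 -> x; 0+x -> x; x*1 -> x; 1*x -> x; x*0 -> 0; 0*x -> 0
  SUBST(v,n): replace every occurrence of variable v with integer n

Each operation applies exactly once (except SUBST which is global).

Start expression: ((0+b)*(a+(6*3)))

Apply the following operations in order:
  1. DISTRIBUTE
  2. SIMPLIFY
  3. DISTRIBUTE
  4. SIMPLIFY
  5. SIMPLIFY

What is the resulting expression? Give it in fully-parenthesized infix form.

Answer: ((b*a)+(b*(6*3)))

Derivation:
Start: ((0+b)*(a+(6*3)))
Apply DISTRIBUTE at root (target: ((0+b)*(a+(6*3)))): ((0+b)*(a+(6*3))) -> (((0+b)*a)+((0+b)*(6*3)))
Apply SIMPLIFY at LL (target: (0+b)): (((0+b)*a)+((0+b)*(6*3))) -> ((b*a)+((0+b)*(6*3)))
Apply DISTRIBUTE at R (target: ((0+b)*(6*3))): ((b*a)+((0+b)*(6*3))) -> ((b*a)+((0*(6*3))+(b*(6*3))))
Apply SIMPLIFY at RL (target: (0*(6*3))): ((b*a)+((0*(6*3))+(b*(6*3)))) -> ((b*a)+(0+(b*(6*3))))
Apply SIMPLIFY at R (target: (0+(b*(6*3)))): ((b*a)+(0+(b*(6*3)))) -> ((b*a)+(b*(6*3)))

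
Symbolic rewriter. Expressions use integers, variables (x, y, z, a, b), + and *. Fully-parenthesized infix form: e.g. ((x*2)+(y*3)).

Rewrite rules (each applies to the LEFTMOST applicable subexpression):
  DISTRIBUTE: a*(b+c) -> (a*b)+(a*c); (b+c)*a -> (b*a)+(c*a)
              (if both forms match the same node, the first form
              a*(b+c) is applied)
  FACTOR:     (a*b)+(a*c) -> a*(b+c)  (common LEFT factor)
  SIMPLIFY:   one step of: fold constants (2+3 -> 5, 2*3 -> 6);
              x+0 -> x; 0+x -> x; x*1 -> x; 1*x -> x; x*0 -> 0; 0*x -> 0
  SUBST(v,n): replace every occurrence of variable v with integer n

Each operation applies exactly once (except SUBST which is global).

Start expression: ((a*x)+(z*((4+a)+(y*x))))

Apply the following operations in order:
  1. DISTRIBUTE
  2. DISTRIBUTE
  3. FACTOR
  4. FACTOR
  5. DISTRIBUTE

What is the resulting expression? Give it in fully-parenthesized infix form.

Start: ((a*x)+(z*((4+a)+(y*x))))
Apply DISTRIBUTE at R (target: (z*((4+a)+(y*x)))): ((a*x)+(z*((4+a)+(y*x)))) -> ((a*x)+((z*(4+a))+(z*(y*x))))
Apply DISTRIBUTE at RL (target: (z*(4+a))): ((a*x)+((z*(4+a))+(z*(y*x)))) -> ((a*x)+(((z*4)+(z*a))+(z*(y*x))))
Apply FACTOR at RL (target: ((z*4)+(z*a))): ((a*x)+(((z*4)+(z*a))+(z*(y*x)))) -> ((a*x)+((z*(4+a))+(z*(y*x))))
Apply FACTOR at R (target: ((z*(4+a))+(z*(y*x)))): ((a*x)+((z*(4+a))+(z*(y*x)))) -> ((a*x)+(z*((4+a)+(y*x))))
Apply DISTRIBUTE at R (target: (z*((4+a)+(y*x)))): ((a*x)+(z*((4+a)+(y*x)))) -> ((a*x)+((z*(4+a))+(z*(y*x))))

Answer: ((a*x)+((z*(4+a))+(z*(y*x))))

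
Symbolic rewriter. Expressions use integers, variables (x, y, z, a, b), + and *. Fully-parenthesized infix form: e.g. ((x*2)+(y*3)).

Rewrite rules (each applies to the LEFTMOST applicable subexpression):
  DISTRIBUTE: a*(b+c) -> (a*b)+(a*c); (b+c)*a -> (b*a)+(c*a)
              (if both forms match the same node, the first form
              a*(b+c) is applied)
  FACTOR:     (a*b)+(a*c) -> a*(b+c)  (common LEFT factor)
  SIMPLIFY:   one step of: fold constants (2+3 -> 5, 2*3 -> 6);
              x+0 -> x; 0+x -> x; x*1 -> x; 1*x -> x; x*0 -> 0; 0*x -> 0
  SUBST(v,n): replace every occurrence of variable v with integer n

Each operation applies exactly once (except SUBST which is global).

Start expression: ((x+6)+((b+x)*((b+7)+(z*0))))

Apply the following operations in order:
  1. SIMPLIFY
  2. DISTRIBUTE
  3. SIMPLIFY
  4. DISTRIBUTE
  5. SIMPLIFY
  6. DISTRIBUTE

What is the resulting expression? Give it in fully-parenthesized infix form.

Answer: ((x+6)+(((b*b)+(x*b))+((b+x)*7)))

Derivation:
Start: ((x+6)+((b+x)*((b+7)+(z*0))))
Apply SIMPLIFY at RRR (target: (z*0)): ((x+6)+((b+x)*((b+7)+(z*0)))) -> ((x+6)+((b+x)*((b+7)+0)))
Apply DISTRIBUTE at R (target: ((b+x)*((b+7)+0))): ((x+6)+((b+x)*((b+7)+0))) -> ((x+6)+(((b+x)*(b+7))+((b+x)*0)))
Apply SIMPLIFY at RR (target: ((b+x)*0)): ((x+6)+(((b+x)*(b+7))+((b+x)*0))) -> ((x+6)+(((b+x)*(b+7))+0))
Apply DISTRIBUTE at RL (target: ((b+x)*(b+7))): ((x+6)+(((b+x)*(b+7))+0)) -> ((x+6)+((((b+x)*b)+((b+x)*7))+0))
Apply SIMPLIFY at R (target: ((((b+x)*b)+((b+x)*7))+0)): ((x+6)+((((b+x)*b)+((b+x)*7))+0)) -> ((x+6)+(((b+x)*b)+((b+x)*7)))
Apply DISTRIBUTE at RL (target: ((b+x)*b)): ((x+6)+(((b+x)*b)+((b+x)*7))) -> ((x+6)+(((b*b)+(x*b))+((b+x)*7)))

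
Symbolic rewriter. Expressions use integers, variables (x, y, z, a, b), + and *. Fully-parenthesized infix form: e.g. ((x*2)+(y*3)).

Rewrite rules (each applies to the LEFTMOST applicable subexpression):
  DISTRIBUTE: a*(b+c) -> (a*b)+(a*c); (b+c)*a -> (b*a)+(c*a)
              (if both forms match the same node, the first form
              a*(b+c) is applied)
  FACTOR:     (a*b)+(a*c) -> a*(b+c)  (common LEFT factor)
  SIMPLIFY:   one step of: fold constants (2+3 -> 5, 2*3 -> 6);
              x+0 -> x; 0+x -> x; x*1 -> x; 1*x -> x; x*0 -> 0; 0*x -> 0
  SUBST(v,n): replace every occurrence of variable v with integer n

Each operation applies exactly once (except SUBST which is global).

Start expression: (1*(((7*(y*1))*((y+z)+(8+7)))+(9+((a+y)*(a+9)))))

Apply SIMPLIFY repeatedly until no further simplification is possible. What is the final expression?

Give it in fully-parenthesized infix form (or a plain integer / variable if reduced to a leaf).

Answer: (((7*y)*((y+z)+15))+(9+((a+y)*(a+9))))

Derivation:
Start: (1*(((7*(y*1))*((y+z)+(8+7)))+(9+((a+y)*(a+9)))))
Step 1: at root: (1*(((7*(y*1))*((y+z)+(8+7)))+(9+((a+y)*(a+9))))) -> (((7*(y*1))*((y+z)+(8+7)))+(9+((a+y)*(a+9)))); overall: (1*(((7*(y*1))*((y+z)+(8+7)))+(9+((a+y)*(a+9))))) -> (((7*(y*1))*((y+z)+(8+7)))+(9+((a+y)*(a+9))))
Step 2: at LLR: (y*1) -> y; overall: (((7*(y*1))*((y+z)+(8+7)))+(9+((a+y)*(a+9)))) -> (((7*y)*((y+z)+(8+7)))+(9+((a+y)*(a+9))))
Step 3: at LRR: (8+7) -> 15; overall: (((7*y)*((y+z)+(8+7)))+(9+((a+y)*(a+9)))) -> (((7*y)*((y+z)+15))+(9+((a+y)*(a+9))))
Fixed point: (((7*y)*((y+z)+15))+(9+((a+y)*(a+9))))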